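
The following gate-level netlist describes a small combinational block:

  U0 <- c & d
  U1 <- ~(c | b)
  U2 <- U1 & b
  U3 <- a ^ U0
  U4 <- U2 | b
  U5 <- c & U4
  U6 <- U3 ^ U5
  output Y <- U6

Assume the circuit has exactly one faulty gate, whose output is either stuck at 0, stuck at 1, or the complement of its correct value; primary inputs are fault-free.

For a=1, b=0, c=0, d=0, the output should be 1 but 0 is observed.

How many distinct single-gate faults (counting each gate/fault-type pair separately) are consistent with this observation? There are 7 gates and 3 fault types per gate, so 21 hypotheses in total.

8

Fault-free: U0=0, U1=1, U2=0, U3=1, U4=0, U5=0, U6=1 → 1. Observed 0.
  U0: stuck-at-1, inverted output ✓; others ✗
  U1: none of the 3 fault types match ✗
  U2: none of the 3 fault types match ✗
  U3: stuck-at-0, inverted output ✓; others ✗
  U4: none of the 3 fault types match ✗
  U5: stuck-at-1, inverted output ✓; others ✗
  U6: stuck-at-0, inverted output ✓; others ✗
Consistent faults: {U0 stuck-at-1, U0 inverted output, U3 stuck-at-0, U3 inverted output, U5 stuck-at-1, U5 inverted output, U6 stuck-at-0, U6 inverted output} — 8 in all.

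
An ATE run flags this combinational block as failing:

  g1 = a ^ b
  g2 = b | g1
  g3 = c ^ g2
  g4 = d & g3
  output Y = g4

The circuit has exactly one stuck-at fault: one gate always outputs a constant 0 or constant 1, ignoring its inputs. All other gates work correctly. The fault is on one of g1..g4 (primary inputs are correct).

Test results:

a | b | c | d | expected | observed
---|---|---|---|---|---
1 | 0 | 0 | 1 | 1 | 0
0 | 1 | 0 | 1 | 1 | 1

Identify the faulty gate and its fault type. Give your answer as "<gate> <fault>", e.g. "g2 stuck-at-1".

Fault-free values for test 1 (a=1, b=0, c=0, d=1): g1=1, g2=1, g3=1, g4=1, giving Y=1. Observed 0.
Test 1: faults giving observed 0 are {g1 stuck-at-0, g2 stuck-at-0, g3 stuck-at-0, g4 stuck-at-0}.
Test 2 (a=0, b=1, c=0, d=1): fault-free g1=1, g2=1, g3=1, g4=1 → 1; observed 1. Eliminates g2 stuck-at-0, g3 stuck-at-0, g4 stuck-at-0.
Only g1 stuck-at-0 is consistent with every test.

g1 stuck-at-0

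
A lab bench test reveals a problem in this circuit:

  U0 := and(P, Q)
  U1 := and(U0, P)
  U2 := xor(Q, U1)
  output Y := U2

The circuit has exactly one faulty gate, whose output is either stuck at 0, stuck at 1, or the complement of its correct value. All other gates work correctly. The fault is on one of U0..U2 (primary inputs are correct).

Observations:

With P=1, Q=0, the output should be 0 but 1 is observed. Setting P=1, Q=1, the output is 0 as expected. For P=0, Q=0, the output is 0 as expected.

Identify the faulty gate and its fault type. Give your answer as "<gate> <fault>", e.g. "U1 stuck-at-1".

Fault-free values for test 1 (P=1, Q=0): U0=0, U1=0, U2=0, giving Y=0. Observed 1.
Test 1: faults giving observed 1 are {U0 stuck-at-1, U0 inverted output, U1 stuck-at-1, U1 inverted output, U2 stuck-at-1, U2 inverted output}.
Test 2 (P=1, Q=1): fault-free U0=1, U1=1, U2=0 → 0; observed 0. Eliminates U0 inverted output, U1 inverted output, U2 stuck-at-1, U2 inverted output.
Test 3 (P=0, Q=0): fault-free U0=0, U1=0, U2=0 → 0; observed 0. Eliminates U1 stuck-at-1.
Only U0 stuck-at-1 is consistent with every test.

U0 stuck-at-1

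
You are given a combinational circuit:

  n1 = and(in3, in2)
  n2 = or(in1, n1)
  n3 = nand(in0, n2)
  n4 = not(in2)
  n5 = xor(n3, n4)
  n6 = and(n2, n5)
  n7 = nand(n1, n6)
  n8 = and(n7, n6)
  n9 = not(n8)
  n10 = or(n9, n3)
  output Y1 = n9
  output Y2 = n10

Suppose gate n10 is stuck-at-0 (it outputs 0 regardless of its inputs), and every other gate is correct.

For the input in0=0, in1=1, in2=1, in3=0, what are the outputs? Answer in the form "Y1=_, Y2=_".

Propagate with n10 forced: n1=0, n2=1, n3=1, n4=0, n5=1, n6=1, n7=1, n8=1, n9=0, n10=0 [stuck-at-0].
So the outputs are Y1=0, Y2=0. (Without the fault they would be Y1=0, Y2=1.)

Y1=0, Y2=0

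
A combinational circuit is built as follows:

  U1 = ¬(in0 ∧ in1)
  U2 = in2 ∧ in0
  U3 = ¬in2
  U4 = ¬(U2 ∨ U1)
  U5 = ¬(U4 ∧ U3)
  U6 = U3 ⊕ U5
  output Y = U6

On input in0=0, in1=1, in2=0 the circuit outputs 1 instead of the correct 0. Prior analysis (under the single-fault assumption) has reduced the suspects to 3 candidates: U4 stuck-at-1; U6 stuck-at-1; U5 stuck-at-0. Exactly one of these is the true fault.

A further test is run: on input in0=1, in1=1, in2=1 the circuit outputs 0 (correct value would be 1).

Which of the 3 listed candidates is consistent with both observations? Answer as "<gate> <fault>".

Evaluate each candidate on input in0=1, in1=1, in2=1:
  U4 stuck-at-1: U1=0, U2=1, U3=0, U4=1 [stuck-at-1], U5=1, U6=1 → 1 — eliminated
  U6 stuck-at-1: U1=0, U2=1, U3=0, U4=0, U5=1, U6=1 [stuck-at-1] → 1 — eliminated
  U5 stuck-at-0: U1=0, U2=1, U3=0, U4=0, U5=0 [stuck-at-0], U6=0 → 0 — matches
Only U5 stuck-at-0 reproduces the observed 0.

U5 stuck-at-0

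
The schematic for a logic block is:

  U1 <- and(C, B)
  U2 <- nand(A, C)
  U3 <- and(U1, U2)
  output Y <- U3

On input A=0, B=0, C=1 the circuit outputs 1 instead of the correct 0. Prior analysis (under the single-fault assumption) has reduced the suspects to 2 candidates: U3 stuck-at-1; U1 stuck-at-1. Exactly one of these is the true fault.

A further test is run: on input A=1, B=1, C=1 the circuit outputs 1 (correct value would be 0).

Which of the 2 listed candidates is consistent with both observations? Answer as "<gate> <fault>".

Evaluate each candidate on input A=1, B=1, C=1:
  U3 stuck-at-1: U1=1, U2=0, U3=1 [stuck-at-1] → 1 — matches
  U1 stuck-at-1: U1=1 [stuck-at-1], U2=0, U3=0 → 0 — eliminated
Only U3 stuck-at-1 reproduces the observed 1.

U3 stuck-at-1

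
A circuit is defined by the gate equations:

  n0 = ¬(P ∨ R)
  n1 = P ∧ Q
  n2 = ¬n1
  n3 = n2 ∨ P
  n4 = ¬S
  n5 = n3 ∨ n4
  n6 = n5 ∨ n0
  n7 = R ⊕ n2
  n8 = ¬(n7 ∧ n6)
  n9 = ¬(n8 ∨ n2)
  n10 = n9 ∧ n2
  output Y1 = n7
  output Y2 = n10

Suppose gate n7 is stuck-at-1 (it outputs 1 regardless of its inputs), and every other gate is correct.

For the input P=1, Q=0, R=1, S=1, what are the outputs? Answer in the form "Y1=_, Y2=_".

Y1=1, Y2=0

Propagate with n7 forced: n0=0, n1=0, n2=1, n3=1, n4=0, n5=1, n6=1, n7=1 [stuck-at-1], n8=0, n9=0, n10=0.
So the outputs are Y1=1, Y2=0. (Without the fault they would be Y1=0, Y2=0.)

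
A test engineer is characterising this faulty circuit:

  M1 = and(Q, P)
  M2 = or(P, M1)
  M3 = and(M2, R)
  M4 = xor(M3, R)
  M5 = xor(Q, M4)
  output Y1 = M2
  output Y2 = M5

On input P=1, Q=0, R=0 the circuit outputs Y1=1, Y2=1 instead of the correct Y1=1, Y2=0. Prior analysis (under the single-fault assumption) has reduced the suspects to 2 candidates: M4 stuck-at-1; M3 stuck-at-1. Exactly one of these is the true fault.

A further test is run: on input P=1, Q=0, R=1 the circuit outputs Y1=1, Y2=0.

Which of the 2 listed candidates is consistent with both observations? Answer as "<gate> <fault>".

Evaluate each candidate on input P=1, Q=0, R=1:
  M4 stuck-at-1: M1=0, M2=1, M3=1, M4=1 [stuck-at-1], M5=1 → Y1=1, Y2=1 — eliminated
  M3 stuck-at-1: M1=0, M2=1, M3=1 [stuck-at-1], M4=0, M5=0 → Y1=1, Y2=0 — matches
Only M3 stuck-at-1 reproduces the observed Y1=1, Y2=0.

M3 stuck-at-1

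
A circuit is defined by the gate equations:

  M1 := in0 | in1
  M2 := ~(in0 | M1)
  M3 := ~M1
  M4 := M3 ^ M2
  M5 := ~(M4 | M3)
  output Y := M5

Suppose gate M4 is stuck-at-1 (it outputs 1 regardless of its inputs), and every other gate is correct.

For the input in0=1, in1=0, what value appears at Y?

0

Propagate with M4 forced: M1=1, M2=0, M3=0, M4=1 [stuck-at-1], M5=0.
So Y = 0. (Without the fault it would be 1.)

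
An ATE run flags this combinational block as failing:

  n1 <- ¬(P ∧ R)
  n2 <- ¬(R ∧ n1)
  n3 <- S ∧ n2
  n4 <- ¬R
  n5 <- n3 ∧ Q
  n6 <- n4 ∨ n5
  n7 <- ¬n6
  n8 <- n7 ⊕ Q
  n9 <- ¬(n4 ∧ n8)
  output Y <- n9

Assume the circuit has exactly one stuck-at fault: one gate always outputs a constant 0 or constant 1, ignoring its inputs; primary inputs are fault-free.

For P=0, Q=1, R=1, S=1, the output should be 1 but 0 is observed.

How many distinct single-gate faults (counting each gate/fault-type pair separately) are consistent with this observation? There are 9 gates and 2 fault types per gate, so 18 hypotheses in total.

2

Fault-free: n1=1, n2=0, n3=0, n4=0, n5=0, n6=0, n7=1, n8=0, n9=1 → 1. Observed 0.
  n1: none of the 2 fault types match ✗
  n2: none of the 2 fault types match ✗
  n3: none of the 2 fault types match ✗
  n4: stuck-at-1 ✓; others ✗
  n5: none of the 2 fault types match ✗
  n6: none of the 2 fault types match ✗
  n7: none of the 2 fault types match ✗
  n8: none of the 2 fault types match ✗
  n9: stuck-at-0 ✓; others ✗
Consistent faults: {n4 stuck-at-1, n9 stuck-at-0} — 2 in all.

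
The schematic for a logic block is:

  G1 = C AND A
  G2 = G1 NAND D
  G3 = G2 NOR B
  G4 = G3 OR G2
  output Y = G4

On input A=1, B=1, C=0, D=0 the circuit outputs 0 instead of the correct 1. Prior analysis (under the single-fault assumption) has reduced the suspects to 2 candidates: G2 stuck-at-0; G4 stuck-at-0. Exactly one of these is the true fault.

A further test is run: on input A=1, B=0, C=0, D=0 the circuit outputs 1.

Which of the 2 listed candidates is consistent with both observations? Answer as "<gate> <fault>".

Evaluate each candidate on input A=1, B=0, C=0, D=0:
  G2 stuck-at-0: G1=0, G2=0 [stuck-at-0], G3=1, G4=1 → 1 — matches
  G4 stuck-at-0: G1=0, G2=1, G3=0, G4=0 [stuck-at-0] → 0 — eliminated
Only G2 stuck-at-0 reproduces the observed 1.

G2 stuck-at-0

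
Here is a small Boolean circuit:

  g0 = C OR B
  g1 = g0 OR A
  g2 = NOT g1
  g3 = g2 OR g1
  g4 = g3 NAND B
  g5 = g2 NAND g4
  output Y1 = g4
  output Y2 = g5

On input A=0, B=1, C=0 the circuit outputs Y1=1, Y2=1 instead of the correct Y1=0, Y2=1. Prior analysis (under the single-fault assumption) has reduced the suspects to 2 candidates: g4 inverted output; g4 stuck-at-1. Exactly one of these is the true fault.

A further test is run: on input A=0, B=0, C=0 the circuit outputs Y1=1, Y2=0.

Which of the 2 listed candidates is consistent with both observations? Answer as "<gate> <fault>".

g4 stuck-at-1

Evaluate each candidate on input A=0, B=0, C=0:
  g4 inverted output: g0=0, g1=0, g2=1, g3=1, g4=0 [inverted output], g5=1 → Y1=0, Y2=1 — eliminated
  g4 stuck-at-1: g0=0, g1=0, g2=1, g3=1, g4=1 [stuck-at-1], g5=0 → Y1=1, Y2=0 — matches
Only g4 stuck-at-1 reproduces the observed Y1=1, Y2=0.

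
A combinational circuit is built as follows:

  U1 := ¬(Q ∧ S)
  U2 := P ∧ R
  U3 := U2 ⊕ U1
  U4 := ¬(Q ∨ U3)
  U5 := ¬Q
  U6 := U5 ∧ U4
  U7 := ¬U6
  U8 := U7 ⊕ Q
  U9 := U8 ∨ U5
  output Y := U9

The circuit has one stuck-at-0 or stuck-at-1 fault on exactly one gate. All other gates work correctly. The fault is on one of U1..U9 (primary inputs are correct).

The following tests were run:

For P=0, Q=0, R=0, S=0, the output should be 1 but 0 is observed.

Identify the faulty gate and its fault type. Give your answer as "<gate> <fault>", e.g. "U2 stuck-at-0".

U9 stuck-at-0

Fault-free values for test 1 (P=0, Q=0, R=0, S=0): U1=1, U2=0, U3=1, U4=0, U5=1, U6=0, U7=1, U8=1, U9=1, giving Y=1. Observed 0.
Test 1: faults giving observed 0 are {U9 stuck-at-0}.
Only U9 stuck-at-0 is consistent with every test.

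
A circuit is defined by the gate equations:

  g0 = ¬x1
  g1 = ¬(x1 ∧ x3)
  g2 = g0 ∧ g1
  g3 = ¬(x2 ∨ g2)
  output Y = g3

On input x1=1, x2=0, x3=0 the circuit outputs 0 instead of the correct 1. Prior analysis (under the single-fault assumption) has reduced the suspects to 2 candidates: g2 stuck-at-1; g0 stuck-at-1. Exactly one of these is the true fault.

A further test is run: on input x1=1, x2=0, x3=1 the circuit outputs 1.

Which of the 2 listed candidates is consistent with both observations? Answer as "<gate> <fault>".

g0 stuck-at-1

Evaluate each candidate on input x1=1, x2=0, x3=1:
  g2 stuck-at-1: g0=0, g1=0, g2=1 [stuck-at-1], g3=0 → 0 — eliminated
  g0 stuck-at-1: g0=1 [stuck-at-1], g1=0, g2=0, g3=1 → 1 — matches
Only g0 stuck-at-1 reproduces the observed 1.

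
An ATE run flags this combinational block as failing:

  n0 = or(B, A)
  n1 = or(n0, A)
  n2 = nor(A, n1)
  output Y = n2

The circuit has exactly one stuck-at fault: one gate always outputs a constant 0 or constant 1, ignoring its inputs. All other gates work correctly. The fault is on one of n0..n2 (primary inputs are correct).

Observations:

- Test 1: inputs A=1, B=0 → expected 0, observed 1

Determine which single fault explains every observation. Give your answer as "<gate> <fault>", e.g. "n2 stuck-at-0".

Fault-free values for test 1 (A=1, B=0): n0=1, n1=1, n2=0, giving Y=0. Observed 1.
Test 1: faults giving observed 1 are {n2 stuck-at-1}.
Only n2 stuck-at-1 is consistent with every test.

n2 stuck-at-1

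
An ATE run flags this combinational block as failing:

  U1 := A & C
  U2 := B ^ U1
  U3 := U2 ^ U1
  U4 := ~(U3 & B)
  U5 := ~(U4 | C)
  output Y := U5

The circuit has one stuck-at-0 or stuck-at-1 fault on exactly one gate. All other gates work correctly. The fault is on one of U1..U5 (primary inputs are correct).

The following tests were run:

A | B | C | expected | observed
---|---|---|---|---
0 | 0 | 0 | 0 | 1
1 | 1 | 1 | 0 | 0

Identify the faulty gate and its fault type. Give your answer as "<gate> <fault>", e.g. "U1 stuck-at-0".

U4 stuck-at-0

Fault-free values for test 1 (A=0, B=0, C=0): U1=0, U2=0, U3=0, U4=1, U5=0, giving Y=0. Observed 1.
Test 1: faults giving observed 1 are {U4 stuck-at-0, U5 stuck-at-1}.
Test 2 (A=1, B=1, C=1): fault-free U1=1, U2=0, U3=1, U4=0, U5=0 → 0; observed 0. Eliminates U5 stuck-at-1.
Only U4 stuck-at-0 is consistent with every test.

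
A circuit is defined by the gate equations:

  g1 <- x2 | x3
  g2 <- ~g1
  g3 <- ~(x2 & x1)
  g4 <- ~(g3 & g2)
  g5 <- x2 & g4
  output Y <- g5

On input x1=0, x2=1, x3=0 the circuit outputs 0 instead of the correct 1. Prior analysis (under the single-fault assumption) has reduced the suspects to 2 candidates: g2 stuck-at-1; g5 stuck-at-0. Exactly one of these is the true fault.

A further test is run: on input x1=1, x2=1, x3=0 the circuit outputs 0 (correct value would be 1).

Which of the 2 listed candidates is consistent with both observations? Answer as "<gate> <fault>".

Evaluate each candidate on input x1=1, x2=1, x3=0:
  g2 stuck-at-1: g1=1, g2=1 [stuck-at-1], g3=0, g4=1, g5=1 → 1 — eliminated
  g5 stuck-at-0: g1=1, g2=0, g3=0, g4=1, g5=0 [stuck-at-0] → 0 — matches
Only g5 stuck-at-0 reproduces the observed 0.

g5 stuck-at-0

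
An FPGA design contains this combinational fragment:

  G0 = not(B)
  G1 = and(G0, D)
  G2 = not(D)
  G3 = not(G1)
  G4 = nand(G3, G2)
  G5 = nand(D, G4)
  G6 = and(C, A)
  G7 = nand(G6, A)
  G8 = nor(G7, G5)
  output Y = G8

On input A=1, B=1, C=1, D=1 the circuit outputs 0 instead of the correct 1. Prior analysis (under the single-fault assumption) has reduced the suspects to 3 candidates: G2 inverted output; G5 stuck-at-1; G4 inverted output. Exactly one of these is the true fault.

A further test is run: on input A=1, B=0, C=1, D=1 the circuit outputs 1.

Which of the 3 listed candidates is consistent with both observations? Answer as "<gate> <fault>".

Evaluate each candidate on input A=1, B=0, C=1, D=1:
  G2 inverted output: G0=1, G1=1, G2=1 [inverted output], G3=0, G4=1, G5=0, G6=1, G7=0, G8=1 → 1 — matches
  G5 stuck-at-1: G0=1, G1=1, G2=0, G3=0, G4=1, G5=1 [stuck-at-1], G6=1, G7=0, G8=0 → 0 — eliminated
  G4 inverted output: G0=1, G1=1, G2=0, G3=0, G4=0 [inverted output], G5=1, G6=1, G7=0, G8=0 → 0 — eliminated
Only G2 inverted output reproduces the observed 1.

G2 inverted output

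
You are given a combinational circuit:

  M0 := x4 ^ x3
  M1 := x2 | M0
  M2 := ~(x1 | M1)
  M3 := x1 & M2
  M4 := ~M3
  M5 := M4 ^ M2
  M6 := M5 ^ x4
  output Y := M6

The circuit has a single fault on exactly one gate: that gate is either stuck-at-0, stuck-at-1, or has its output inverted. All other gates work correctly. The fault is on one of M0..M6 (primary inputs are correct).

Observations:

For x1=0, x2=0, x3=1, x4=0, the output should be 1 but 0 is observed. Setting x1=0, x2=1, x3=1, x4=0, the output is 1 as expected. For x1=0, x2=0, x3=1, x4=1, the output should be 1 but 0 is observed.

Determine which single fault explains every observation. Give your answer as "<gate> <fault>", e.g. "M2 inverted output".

Fault-free values for test 1 (x1=0, x2=0, x3=1, x4=0): M0=1, M1=1, M2=0, M3=0, M4=1, M5=1, M6=1, giving Y=1. Observed 0.
Test 1: faults giving observed 0 are {M0 stuck-at-0, M0 inverted output, M1 stuck-at-0, M1 inverted output, M2 stuck-at-1, M2 inverted output, M3 stuck-at-1, M3 inverted output, M4 stuck-at-0, M4 inverted output, M5 stuck-at-0, M5 inverted output, M6 stuck-at-0, M6 inverted output}.
Test 2 (x1=0, x2=1, x3=1, x4=0): fault-free M0=1, M1=1, M2=0, M3=0, M4=1, M5=1, M6=1 → 1; observed 1. Eliminates M1 stuck-at-0, M1 inverted output, M2 stuck-at-1, M2 inverted output, M3 stuck-at-1, M3 inverted output, M4 stuck-at-0, M4 inverted output, M5 stuck-at-0, M5 inverted output, M6 stuck-at-0, M6 inverted output.
Test 3 (x1=0, x2=0, x3=1, x4=1): fault-free M0=0, M1=0, M2=1, M3=0, M4=1, M5=0, M6=1 → 1; observed 0. Eliminates M0 stuck-at-0.
Only M0 inverted output is consistent with every test.

M0 inverted output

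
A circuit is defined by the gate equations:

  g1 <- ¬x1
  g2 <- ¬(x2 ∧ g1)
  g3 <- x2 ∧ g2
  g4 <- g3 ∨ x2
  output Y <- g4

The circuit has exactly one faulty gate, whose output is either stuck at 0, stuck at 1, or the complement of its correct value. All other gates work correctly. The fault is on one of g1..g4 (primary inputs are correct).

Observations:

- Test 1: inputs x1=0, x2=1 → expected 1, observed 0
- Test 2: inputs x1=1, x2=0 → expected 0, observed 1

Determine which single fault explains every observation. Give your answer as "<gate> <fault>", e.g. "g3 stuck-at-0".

Fault-free values for test 1 (x1=0, x2=1): g1=1, g2=0, g3=0, g4=1, giving Y=1. Observed 0.
Test 1: faults giving observed 0 are {g4 stuck-at-0, g4 inverted output}.
Test 2 (x1=1, x2=0): fault-free g1=0, g2=1, g3=0, g4=0 → 0; observed 1. Eliminates g4 stuck-at-0.
Only g4 inverted output is consistent with every test.

g4 inverted output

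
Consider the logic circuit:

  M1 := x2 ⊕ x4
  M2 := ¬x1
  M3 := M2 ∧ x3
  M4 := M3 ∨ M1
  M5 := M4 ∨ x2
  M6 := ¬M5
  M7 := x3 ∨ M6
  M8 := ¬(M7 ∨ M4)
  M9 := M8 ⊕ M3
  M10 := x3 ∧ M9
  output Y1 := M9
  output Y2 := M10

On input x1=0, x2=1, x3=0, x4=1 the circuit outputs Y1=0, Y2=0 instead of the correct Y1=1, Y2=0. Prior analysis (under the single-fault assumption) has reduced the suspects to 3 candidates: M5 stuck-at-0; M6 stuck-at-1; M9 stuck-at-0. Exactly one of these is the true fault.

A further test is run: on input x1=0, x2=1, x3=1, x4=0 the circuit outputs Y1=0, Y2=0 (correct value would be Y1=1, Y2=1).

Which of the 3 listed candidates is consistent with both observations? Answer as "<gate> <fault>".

Evaluate each candidate on input x1=0, x2=1, x3=1, x4=0:
  M5 stuck-at-0: M1=1, M2=1, M3=1, M4=1, M5=0 [stuck-at-0], M6=1, M7=1, M8=0, M9=1, M10=1 → Y1=1, Y2=1 — eliminated
  M6 stuck-at-1: M1=1, M2=1, M3=1, M4=1, M5=1, M6=1 [stuck-at-1], M7=1, M8=0, M9=1, M10=1 → Y1=1, Y2=1 — eliminated
  M9 stuck-at-0: M1=1, M2=1, M3=1, M4=1, M5=1, M6=0, M7=1, M8=0, M9=0 [stuck-at-0], M10=0 → Y1=0, Y2=0 — matches
Only M9 stuck-at-0 reproduces the observed Y1=0, Y2=0.

M9 stuck-at-0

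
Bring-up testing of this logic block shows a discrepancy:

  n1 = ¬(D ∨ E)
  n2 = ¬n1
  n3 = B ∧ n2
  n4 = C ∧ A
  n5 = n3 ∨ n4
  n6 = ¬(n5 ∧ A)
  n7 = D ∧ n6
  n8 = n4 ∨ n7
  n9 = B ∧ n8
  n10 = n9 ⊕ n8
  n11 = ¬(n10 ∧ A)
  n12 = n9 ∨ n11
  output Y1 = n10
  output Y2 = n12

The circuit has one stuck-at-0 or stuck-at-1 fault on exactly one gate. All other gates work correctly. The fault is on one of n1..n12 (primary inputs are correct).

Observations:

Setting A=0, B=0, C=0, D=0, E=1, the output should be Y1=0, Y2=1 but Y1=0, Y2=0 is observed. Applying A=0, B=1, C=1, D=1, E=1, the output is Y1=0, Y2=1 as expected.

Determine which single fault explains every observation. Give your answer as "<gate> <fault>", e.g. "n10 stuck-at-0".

Fault-free values for test 1 (A=0, B=0, C=0, D=0, E=1): n1=0, n2=1, n3=0, n4=0, n5=0, n6=1, n7=0, n8=0, n9=0, n10=0, n11=1, n12=1, giving Y1=0, Y2=1. Observed Y1=0, Y2=0.
Test 1: faults giving observed Y1=0, Y2=0 are {n11 stuck-at-0, n12 stuck-at-0}.
Test 2 (A=0, B=1, C=1, D=1, E=1): fault-free n1=0, n2=1, n3=1, n4=0, n5=1, n6=1, n7=1, n8=1, n9=1, n10=0, n11=1, n12=1 → Y1=0, Y2=1; observed Y1=0, Y2=1. Eliminates n12 stuck-at-0.
Only n11 stuck-at-0 is consistent with every test.

n11 stuck-at-0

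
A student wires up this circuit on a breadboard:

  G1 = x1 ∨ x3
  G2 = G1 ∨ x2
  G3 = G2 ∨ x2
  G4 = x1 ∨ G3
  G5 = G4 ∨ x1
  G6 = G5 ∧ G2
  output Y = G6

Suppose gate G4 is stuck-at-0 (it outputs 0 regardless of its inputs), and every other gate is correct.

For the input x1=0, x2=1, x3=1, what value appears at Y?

Propagate with G4 forced: G1=1, G2=1, G3=1, G4=0 [stuck-at-0], G5=0, G6=0.
So Y = 0. (Without the fault it would be 1.)

0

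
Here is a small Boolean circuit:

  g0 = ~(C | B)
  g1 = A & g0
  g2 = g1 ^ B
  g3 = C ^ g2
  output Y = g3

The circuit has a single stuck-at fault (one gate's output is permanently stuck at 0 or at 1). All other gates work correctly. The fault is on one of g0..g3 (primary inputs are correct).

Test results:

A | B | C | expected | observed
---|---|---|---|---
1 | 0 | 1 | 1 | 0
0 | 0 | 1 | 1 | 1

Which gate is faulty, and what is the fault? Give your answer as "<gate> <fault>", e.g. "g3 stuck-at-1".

Fault-free values for test 1 (A=1, B=0, C=1): g0=0, g1=0, g2=0, g3=1, giving Y=1. Observed 0.
Test 1: faults giving observed 0 are {g0 stuck-at-1, g1 stuck-at-1, g2 stuck-at-1, g3 stuck-at-0}.
Test 2 (A=0, B=0, C=1): fault-free g0=0, g1=0, g2=0, g3=1 → 1; observed 1. Eliminates g1 stuck-at-1, g2 stuck-at-1, g3 stuck-at-0.
Only g0 stuck-at-1 is consistent with every test.

g0 stuck-at-1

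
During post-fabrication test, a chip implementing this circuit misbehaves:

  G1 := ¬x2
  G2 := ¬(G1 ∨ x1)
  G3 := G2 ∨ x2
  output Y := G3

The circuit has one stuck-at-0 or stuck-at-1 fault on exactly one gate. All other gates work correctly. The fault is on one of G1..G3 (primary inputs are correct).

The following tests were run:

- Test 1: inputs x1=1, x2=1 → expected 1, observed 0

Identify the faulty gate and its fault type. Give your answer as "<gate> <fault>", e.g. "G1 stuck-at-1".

G3 stuck-at-0

Fault-free values for test 1 (x1=1, x2=1): G1=0, G2=0, G3=1, giving Y=1. Observed 0.
Test 1: faults giving observed 0 are {G3 stuck-at-0}.
Only G3 stuck-at-0 is consistent with every test.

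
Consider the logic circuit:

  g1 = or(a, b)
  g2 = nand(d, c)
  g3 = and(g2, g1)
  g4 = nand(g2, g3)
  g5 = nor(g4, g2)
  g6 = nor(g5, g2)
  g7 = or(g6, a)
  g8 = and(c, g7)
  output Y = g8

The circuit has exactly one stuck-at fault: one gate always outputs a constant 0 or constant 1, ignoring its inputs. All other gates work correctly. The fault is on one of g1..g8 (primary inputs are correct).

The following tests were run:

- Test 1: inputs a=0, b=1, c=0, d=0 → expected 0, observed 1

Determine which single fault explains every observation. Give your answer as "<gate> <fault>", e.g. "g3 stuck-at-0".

g8 stuck-at-1

Fault-free values for test 1 (a=0, b=1, c=0, d=0): g1=1, g2=1, g3=1, g4=0, g5=0, g6=0, g7=0, g8=0, giving Y=0. Observed 1.
Test 1: faults giving observed 1 are {g8 stuck-at-1}.
Only g8 stuck-at-1 is consistent with every test.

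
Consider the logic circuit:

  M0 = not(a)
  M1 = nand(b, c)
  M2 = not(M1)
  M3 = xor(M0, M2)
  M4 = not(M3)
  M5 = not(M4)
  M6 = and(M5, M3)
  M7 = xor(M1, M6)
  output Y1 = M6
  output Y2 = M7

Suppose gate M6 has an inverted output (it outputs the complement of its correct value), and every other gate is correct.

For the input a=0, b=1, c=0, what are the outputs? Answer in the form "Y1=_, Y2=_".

Propagate with M6 forced: M0=1, M1=1, M2=0, M3=1, M4=0, M5=1, M6=0 [inverted output], M7=1.
So the outputs are Y1=0, Y2=1. (Without the fault they would be Y1=1, Y2=0.)

Y1=0, Y2=1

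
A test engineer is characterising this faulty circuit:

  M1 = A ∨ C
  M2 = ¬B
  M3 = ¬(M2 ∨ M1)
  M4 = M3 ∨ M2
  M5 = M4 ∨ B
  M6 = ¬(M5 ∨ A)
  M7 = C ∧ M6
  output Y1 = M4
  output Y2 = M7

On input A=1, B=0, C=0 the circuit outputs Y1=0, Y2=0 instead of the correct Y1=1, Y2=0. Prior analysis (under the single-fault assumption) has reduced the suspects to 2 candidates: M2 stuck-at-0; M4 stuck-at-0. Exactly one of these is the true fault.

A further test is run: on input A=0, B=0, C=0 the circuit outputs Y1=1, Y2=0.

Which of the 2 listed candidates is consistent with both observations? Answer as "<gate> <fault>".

M2 stuck-at-0

Evaluate each candidate on input A=0, B=0, C=0:
  M2 stuck-at-0: M1=0, M2=0 [stuck-at-0], M3=1, M4=1, M5=1, M6=0, M7=0 → Y1=1, Y2=0 — matches
  M4 stuck-at-0: M1=0, M2=1, M3=0, M4=0 [stuck-at-0], M5=0, M6=1, M7=0 → Y1=0, Y2=0 — eliminated
Only M2 stuck-at-0 reproduces the observed Y1=1, Y2=0.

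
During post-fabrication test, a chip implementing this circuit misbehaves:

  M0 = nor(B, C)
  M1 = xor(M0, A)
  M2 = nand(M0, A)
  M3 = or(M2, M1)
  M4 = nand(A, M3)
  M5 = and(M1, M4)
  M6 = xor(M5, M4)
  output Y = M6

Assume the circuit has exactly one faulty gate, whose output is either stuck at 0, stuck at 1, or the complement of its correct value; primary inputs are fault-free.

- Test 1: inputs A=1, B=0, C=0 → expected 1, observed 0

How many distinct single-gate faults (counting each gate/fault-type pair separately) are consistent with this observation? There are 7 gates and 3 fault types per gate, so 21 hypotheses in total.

Fault-free: M0=1, M1=0, M2=0, M3=0, M4=1, M5=0, M6=1 → 1. Observed 0.
  M0: stuck-at-0, inverted output ✓; others ✗
  M1: stuck-at-1, inverted output ✓; others ✗
  M2: stuck-at-1, inverted output ✓; others ✗
  M3: stuck-at-1, inverted output ✓; others ✗
  M4: stuck-at-0, inverted output ✓; others ✗
  M5: stuck-at-1, inverted output ✓; others ✗
  M6: stuck-at-0, inverted output ✓; others ✗
Consistent faults: {M0 stuck-at-0, M0 inverted output, M1 stuck-at-1, M1 inverted output, M2 stuck-at-1, M2 inverted output, M3 stuck-at-1, M3 inverted output, M4 stuck-at-0, M4 inverted output, M5 stuck-at-1, M5 inverted output, M6 stuck-at-0, M6 inverted output} — 14 in all.

14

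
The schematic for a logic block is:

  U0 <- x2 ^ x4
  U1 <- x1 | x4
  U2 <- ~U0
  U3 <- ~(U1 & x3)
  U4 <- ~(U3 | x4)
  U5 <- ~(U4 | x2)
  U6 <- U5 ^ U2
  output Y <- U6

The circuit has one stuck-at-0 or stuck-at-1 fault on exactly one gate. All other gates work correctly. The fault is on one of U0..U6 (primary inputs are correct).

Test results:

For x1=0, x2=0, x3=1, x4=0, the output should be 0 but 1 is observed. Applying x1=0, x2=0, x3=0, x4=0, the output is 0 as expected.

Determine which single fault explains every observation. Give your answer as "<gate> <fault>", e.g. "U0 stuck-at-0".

U1 stuck-at-1

Fault-free values for test 1 (x1=0, x2=0, x3=1, x4=0): U0=0, U1=0, U2=1, U3=1, U4=0, U5=1, U6=0, giving Y=0. Observed 1.
Test 1: faults giving observed 1 are {U0 stuck-at-1, U1 stuck-at-1, U2 stuck-at-0, U3 stuck-at-0, U4 stuck-at-1, U5 stuck-at-0, U6 stuck-at-1}.
Test 2 (x1=0, x2=0, x3=0, x4=0): fault-free U0=0, U1=0, U2=1, U3=1, U4=0, U5=1, U6=0 → 0; observed 0. Eliminates U0 stuck-at-1, U2 stuck-at-0, U3 stuck-at-0, U4 stuck-at-1, U5 stuck-at-0, U6 stuck-at-1.
Only U1 stuck-at-1 is consistent with every test.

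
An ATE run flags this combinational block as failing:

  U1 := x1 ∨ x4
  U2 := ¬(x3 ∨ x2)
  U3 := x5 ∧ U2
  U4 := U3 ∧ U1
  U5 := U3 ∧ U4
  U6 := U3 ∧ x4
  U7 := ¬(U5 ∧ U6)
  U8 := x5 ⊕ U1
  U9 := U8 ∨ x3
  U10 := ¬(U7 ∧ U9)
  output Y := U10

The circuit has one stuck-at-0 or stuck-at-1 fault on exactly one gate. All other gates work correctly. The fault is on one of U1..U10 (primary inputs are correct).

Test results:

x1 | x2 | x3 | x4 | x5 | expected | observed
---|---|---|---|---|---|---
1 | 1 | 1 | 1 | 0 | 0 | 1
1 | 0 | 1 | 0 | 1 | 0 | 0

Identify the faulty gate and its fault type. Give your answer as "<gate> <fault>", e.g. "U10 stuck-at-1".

U3 stuck-at-1

Fault-free values for test 1 (x1=1, x2=1, x3=1, x4=1, x5=0): U1=1, U2=0, U3=0, U4=0, U5=0, U6=0, U7=1, U8=1, U9=1, U10=0, giving Y=0. Observed 1.
Test 1: faults giving observed 1 are {U3 stuck-at-1, U7 stuck-at-0, U9 stuck-at-0, U10 stuck-at-1}.
Test 2 (x1=1, x2=0, x3=1, x4=0, x5=1): fault-free U1=1, U2=0, U3=0, U4=0, U5=0, U6=0, U7=1, U8=0, U9=1, U10=0 → 0; observed 0. Eliminates U7 stuck-at-0, U9 stuck-at-0, U10 stuck-at-1.
Only U3 stuck-at-1 is consistent with every test.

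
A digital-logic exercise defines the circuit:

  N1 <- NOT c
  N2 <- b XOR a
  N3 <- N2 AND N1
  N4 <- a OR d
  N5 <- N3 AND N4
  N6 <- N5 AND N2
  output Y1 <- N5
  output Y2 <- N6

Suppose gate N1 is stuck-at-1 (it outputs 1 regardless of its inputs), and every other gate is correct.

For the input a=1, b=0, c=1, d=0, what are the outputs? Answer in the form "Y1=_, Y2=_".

Propagate with N1 forced: N1=1 [stuck-at-1], N2=1, N3=1, N4=1, N5=1, N6=1.
So the outputs are Y1=1, Y2=1. (Without the fault they would be Y1=0, Y2=0.)

Y1=1, Y2=1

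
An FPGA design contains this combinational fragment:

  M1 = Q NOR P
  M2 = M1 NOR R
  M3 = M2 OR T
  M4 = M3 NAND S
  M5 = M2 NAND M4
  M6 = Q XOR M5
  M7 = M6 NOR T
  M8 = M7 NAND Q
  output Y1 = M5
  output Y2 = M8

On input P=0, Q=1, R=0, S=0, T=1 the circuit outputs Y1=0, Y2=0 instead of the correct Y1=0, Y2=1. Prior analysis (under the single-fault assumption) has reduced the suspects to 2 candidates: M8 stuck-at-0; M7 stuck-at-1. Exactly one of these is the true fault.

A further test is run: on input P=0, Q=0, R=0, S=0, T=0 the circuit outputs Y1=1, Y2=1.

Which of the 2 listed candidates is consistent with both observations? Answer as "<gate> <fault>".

M7 stuck-at-1

Evaluate each candidate on input P=0, Q=0, R=0, S=0, T=0:
  M8 stuck-at-0: M1=1, M2=0, M3=0, M4=1, M5=1, M6=1, M7=0, M8=0 [stuck-at-0] → Y1=1, Y2=0 — eliminated
  M7 stuck-at-1: M1=1, M2=0, M3=0, M4=1, M5=1, M6=1, M7=1 [stuck-at-1], M8=1 → Y1=1, Y2=1 — matches
Only M7 stuck-at-1 reproduces the observed Y1=1, Y2=1.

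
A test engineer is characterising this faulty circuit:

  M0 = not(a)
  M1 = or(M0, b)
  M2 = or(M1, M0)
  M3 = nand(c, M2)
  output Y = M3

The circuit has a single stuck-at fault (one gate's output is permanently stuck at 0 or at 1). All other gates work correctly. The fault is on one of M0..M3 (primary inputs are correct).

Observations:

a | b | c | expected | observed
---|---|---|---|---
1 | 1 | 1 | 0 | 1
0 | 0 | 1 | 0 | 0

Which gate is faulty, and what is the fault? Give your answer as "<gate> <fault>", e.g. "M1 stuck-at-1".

M1 stuck-at-0

Fault-free values for test 1 (a=1, b=1, c=1): M0=0, M1=1, M2=1, M3=0, giving Y=0. Observed 1.
Test 1: faults giving observed 1 are {M1 stuck-at-0, M2 stuck-at-0, M3 stuck-at-1}.
Test 2 (a=0, b=0, c=1): fault-free M0=1, M1=1, M2=1, M3=0 → 0; observed 0. Eliminates M2 stuck-at-0, M3 stuck-at-1.
Only M1 stuck-at-0 is consistent with every test.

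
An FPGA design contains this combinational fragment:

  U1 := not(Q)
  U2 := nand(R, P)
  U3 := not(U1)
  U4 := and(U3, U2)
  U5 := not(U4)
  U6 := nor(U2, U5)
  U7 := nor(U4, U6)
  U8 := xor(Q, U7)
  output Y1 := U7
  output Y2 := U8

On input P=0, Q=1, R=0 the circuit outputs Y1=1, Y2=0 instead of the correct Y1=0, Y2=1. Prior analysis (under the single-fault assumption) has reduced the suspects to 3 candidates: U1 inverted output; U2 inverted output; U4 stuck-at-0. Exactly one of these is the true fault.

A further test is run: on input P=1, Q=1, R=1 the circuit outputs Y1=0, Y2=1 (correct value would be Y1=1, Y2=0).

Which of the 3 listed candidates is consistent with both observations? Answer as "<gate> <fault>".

U2 inverted output

Evaluate each candidate on input P=1, Q=1, R=1:
  U1 inverted output: U1=1 [inverted output], U2=0, U3=0, U4=0, U5=1, U6=0, U7=1, U8=0 → Y1=1, Y2=0 — eliminated
  U2 inverted output: U1=0, U2=1 [inverted output], U3=1, U4=1, U5=0, U6=0, U7=0, U8=1 → Y1=0, Y2=1 — matches
  U4 stuck-at-0: U1=0, U2=0, U3=1, U4=0 [stuck-at-0], U5=1, U6=0, U7=1, U8=0 → Y1=1, Y2=0 — eliminated
Only U2 inverted output reproduces the observed Y1=0, Y2=1.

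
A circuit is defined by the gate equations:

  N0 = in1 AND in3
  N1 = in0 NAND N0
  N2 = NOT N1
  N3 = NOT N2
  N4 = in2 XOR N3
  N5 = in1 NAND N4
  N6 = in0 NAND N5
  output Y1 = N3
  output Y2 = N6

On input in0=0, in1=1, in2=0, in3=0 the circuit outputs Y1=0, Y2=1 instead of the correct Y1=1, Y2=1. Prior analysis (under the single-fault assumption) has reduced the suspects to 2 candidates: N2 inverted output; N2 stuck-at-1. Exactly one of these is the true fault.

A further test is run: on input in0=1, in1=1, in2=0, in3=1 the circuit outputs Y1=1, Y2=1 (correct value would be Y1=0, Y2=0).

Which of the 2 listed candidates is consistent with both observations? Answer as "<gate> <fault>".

Evaluate each candidate on input in0=1, in1=1, in2=0, in3=1:
  N2 inverted output: N0=1, N1=0, N2=0 [inverted output], N3=1, N4=1, N5=0, N6=1 → Y1=1, Y2=1 — matches
  N2 stuck-at-1: N0=1, N1=0, N2=1 [stuck-at-1], N3=0, N4=0, N5=1, N6=0 → Y1=0, Y2=0 — eliminated
Only N2 inverted output reproduces the observed Y1=1, Y2=1.

N2 inverted output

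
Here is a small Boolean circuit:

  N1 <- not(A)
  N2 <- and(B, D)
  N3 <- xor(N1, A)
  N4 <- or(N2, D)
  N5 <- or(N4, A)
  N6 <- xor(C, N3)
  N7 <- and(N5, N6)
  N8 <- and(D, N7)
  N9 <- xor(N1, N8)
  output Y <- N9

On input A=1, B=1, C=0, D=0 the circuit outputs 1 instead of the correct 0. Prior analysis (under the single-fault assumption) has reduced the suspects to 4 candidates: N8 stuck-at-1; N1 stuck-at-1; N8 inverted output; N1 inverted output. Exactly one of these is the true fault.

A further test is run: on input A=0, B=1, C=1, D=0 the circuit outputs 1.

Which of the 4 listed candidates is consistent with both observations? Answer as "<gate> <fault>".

N1 stuck-at-1

Evaluate each candidate on input A=0, B=1, C=1, D=0:
  N8 stuck-at-1: N1=1, N2=0, N3=1, N4=0, N5=0, N6=0, N7=0, N8=1 [stuck-at-1], N9=0 → 0 — eliminated
  N1 stuck-at-1: N1=1 [stuck-at-1], N2=0, N3=1, N4=0, N5=0, N6=0, N7=0, N8=0, N9=1 → 1 — matches
  N8 inverted output: N1=1, N2=0, N3=1, N4=0, N5=0, N6=0, N7=0, N8=1 [inverted output], N9=0 → 0 — eliminated
  N1 inverted output: N1=0 [inverted output], N2=0, N3=0, N4=0, N5=0, N6=1, N7=0, N8=0, N9=0 → 0 — eliminated
Only N1 stuck-at-1 reproduces the observed 1.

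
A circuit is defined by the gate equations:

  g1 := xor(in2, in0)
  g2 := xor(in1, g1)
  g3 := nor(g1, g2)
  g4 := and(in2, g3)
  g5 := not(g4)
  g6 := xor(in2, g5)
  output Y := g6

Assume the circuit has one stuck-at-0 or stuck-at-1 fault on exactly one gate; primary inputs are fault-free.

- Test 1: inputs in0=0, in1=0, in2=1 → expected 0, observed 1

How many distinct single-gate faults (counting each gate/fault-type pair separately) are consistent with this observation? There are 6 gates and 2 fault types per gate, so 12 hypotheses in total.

Fault-free: g1=1, g2=1, g3=0, g4=0, g5=1, g6=0 → 0. Observed 1.
  g1 stuck-at-0: output 1 ✓
  g1 stuck-at-1: output 0 ✗
  g2 stuck-at-0: output 0 ✗
  g2 stuck-at-1: output 0 ✗
  g3 stuck-at-0: output 0 ✗
  g3 stuck-at-1: output 1 ✓
  g4 stuck-at-0: output 0 ✗
  g4 stuck-at-1: output 1 ✓
  g5 stuck-at-0: output 1 ✓
  g5 stuck-at-1: output 0 ✗
  g6 stuck-at-0: output 0 ✗
  g6 stuck-at-1: output 1 ✓
Consistent faults: {g1 stuck-at-0, g3 stuck-at-1, g4 stuck-at-1, g5 stuck-at-0, g6 stuck-at-1} — 5 in all.

5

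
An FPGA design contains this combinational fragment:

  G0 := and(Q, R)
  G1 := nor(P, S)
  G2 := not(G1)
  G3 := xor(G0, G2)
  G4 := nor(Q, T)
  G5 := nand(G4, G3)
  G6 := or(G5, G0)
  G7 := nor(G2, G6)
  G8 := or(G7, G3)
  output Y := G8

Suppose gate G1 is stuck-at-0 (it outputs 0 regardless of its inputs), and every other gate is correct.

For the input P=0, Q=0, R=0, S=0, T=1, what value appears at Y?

1

Propagate with G1 forced: G0=0, G1=0 [stuck-at-0], G2=1, G3=1, G4=0, G5=1, G6=1, G7=0, G8=1.
So Y = 1. (Without the fault it would be 0.)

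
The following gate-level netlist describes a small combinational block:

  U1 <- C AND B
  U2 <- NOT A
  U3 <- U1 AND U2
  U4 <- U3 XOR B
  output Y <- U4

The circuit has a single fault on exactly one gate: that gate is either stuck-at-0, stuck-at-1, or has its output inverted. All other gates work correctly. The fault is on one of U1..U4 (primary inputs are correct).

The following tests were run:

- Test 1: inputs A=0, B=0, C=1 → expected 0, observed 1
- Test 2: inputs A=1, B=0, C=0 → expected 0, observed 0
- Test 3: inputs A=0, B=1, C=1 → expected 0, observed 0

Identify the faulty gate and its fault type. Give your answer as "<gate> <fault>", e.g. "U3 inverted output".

Fault-free values for test 1 (A=0, B=0, C=1): U1=0, U2=1, U3=0, U4=0, giving Y=0. Observed 1.
Test 1: faults giving observed 1 are {U1 stuck-at-1, U1 inverted output, U3 stuck-at-1, U3 inverted output, U4 stuck-at-1, U4 inverted output}.
Test 2 (A=1, B=0, C=0): fault-free U1=0, U2=0, U3=0, U4=0 → 0; observed 0. Eliminates U3 stuck-at-1, U3 inverted output, U4 stuck-at-1, U4 inverted output.
Test 3 (A=0, B=1, C=1): fault-free U1=1, U2=1, U3=1, U4=0 → 0; observed 0. Eliminates U1 inverted output.
Only U1 stuck-at-1 is consistent with every test.

U1 stuck-at-1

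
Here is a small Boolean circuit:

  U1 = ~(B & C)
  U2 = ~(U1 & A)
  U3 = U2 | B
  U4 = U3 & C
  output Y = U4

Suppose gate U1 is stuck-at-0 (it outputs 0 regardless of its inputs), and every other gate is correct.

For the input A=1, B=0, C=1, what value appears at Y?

Propagate with U1 forced: U1=0 [stuck-at-0], U2=1, U3=1, U4=1.
So Y = 1. (Without the fault it would be 0.)

1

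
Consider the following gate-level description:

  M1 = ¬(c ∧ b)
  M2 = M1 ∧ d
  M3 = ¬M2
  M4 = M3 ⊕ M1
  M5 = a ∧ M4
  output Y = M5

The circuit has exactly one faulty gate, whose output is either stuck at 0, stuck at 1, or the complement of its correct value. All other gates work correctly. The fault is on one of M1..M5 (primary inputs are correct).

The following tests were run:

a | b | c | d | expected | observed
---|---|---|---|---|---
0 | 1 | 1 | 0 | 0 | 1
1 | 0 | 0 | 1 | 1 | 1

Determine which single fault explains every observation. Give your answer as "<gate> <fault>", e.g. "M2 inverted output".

Fault-free values for test 1 (a=0, b=1, c=1, d=0): M1=0, M2=0, M3=1, M4=1, M5=0, giving Y=0. Observed 1.
Test 1: faults giving observed 1 are {M5 stuck-at-1, M5 inverted output}.
Test 2 (a=1, b=0, c=0, d=1): fault-free M1=1, M2=1, M3=0, M4=1, M5=1 → 1; observed 1. Eliminates M5 inverted output.
Only M5 stuck-at-1 is consistent with every test.

M5 stuck-at-1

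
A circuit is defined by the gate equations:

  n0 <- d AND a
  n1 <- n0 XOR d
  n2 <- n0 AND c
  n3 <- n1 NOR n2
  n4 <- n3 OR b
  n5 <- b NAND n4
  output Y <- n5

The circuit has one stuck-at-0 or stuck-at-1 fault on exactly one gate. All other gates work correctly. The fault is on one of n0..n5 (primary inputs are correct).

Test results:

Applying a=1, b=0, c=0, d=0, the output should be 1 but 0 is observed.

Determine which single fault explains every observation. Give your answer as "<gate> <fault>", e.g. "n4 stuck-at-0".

Fault-free values for test 1 (a=1, b=0, c=0, d=0): n0=0, n1=0, n2=0, n3=1, n4=1, n5=1, giving Y=1. Observed 0.
Test 1: faults giving observed 0 are {n5 stuck-at-0}.
Only n5 stuck-at-0 is consistent with every test.

n5 stuck-at-0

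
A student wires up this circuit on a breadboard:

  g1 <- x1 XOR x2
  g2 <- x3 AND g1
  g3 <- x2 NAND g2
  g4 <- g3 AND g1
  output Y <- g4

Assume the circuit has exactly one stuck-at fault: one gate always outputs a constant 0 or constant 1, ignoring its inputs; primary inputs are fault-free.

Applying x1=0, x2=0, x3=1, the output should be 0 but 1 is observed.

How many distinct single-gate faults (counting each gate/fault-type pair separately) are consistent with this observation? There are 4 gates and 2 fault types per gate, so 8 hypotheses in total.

Fault-free: g1=0, g2=0, g3=1, g4=0 → 0. Observed 1.
  g1 stuck-at-0: output 0 ✗
  g1 stuck-at-1: output 1 ✓
  g2 stuck-at-0: output 0 ✗
  g2 stuck-at-1: output 0 ✗
  g3 stuck-at-0: output 0 ✗
  g3 stuck-at-1: output 0 ✗
  g4 stuck-at-0: output 0 ✗
  g4 stuck-at-1: output 1 ✓
Consistent faults: {g1 stuck-at-1, g4 stuck-at-1} — 2 in all.

2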